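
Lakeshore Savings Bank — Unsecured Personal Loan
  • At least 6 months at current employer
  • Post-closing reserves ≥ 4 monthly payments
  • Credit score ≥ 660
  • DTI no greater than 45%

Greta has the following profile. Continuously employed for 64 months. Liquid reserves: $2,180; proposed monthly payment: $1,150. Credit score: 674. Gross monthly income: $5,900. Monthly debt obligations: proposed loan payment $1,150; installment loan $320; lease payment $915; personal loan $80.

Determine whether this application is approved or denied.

Denied

Employment 64 ≥ 6 months
Reserves: 2,180 ÷ 1,150 = 1.9 months (below 4-month minimum)
Credit score 674 ≥ 660 (meets)
Total monthly debts = (1,150 + 320 + 915 + 80) = 2,465. Debt-to-income = 2,465/5,900 = 41.8% — meets 45% limit
Fails on reserves.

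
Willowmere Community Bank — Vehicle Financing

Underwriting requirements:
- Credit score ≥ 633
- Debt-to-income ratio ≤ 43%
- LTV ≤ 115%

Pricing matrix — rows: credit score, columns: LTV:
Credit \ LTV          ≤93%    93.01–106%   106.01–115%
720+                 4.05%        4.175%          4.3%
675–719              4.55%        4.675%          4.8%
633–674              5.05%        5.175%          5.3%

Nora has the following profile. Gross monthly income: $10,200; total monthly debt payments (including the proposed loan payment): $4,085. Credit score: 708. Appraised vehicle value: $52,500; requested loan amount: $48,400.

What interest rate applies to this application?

4.55%

Credit score 708 ≥ 633; DTI = 4,085/10,200 = 40% ≤ 43%
LTV: 48,400 ÷ 52,500 = 92.2%, within 115% cap
Credit 708 → row 675–719; LTV 92.2% → column ≤93%. Grid cell → 4.55%.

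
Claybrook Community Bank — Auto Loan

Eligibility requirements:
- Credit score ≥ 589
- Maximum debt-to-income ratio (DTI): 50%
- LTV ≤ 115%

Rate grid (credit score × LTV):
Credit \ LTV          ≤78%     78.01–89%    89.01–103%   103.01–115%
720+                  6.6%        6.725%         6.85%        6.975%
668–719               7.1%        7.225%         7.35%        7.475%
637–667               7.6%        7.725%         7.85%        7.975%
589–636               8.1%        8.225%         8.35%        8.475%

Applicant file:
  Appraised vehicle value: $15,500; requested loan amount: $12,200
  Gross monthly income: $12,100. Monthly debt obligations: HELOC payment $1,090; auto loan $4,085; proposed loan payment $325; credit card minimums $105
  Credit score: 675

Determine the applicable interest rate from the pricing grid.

7.225%

Credit score 675 ≥ 589; Total monthly debts = (1,090 + 4,085 + 325 + 105) = 5,605. DTI: 5,605 ÷ 12,100 = 46.3%, within the 50% cap
LTV = 12,200/15,500 = 78.7% ≤ 115%
Credit 675 → row 668–719; LTV 78.7% → column 78.01–89%. Grid cell → 7.225%.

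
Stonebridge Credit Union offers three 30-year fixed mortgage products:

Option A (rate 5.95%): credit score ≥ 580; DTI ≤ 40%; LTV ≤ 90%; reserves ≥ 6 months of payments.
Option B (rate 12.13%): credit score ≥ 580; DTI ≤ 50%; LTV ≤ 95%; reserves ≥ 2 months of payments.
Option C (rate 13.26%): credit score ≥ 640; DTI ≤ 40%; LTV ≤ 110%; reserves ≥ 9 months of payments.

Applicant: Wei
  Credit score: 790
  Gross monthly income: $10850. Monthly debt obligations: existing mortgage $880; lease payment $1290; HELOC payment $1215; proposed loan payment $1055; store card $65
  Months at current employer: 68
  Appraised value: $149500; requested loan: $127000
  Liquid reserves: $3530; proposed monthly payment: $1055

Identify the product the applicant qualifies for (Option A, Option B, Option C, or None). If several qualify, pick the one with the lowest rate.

Total debts = (880 + 1,290 + 1,215 + 1,055 + 65) = 4,505; DTI = 4,505/10,850 = 41.5%.
LTV = 127,000/149,500 = 84.9%.
Reserves = 3,530/1,055 = 3.3 months.
Option A: score 790 ≥ 580; DTI 41.5% > 40%; LTV 84.9% ≤ 90%; reserves 3.3 < 6 mo → does not qualify.
Option B: score 790 ≥ 580; DTI 41.5% ≤ 50%; LTV 84.9% ≤ 95%; reserves 3.3 ≥ 2 mo → qualifies.
Option C: score 790 ≥ 640; DTI 41.5% > 40%; LTV 84.9% ≤ 110%; reserves 3.3 < 9 mo → does not qualify.

Option B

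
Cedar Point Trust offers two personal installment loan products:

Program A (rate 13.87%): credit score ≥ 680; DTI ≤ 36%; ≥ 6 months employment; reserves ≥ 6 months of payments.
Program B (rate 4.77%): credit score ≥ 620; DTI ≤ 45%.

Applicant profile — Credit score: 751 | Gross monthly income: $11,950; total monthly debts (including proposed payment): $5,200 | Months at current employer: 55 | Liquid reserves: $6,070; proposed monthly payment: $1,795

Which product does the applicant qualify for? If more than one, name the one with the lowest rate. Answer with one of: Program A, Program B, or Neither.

DTI = 5,200/11,950 = 43.5%.
Reserves = 6,070/1,795 = 3.4 months.
Program A: score 751 ≥ 680; DTI 43.5% > 36%; employment 55 ≥ 6 mo; reserves 3.4 < 6 mo → does not qualify.
Program B: score 751 ≥ 620; DTI 43.5% ≤ 45% → qualifies.

Program B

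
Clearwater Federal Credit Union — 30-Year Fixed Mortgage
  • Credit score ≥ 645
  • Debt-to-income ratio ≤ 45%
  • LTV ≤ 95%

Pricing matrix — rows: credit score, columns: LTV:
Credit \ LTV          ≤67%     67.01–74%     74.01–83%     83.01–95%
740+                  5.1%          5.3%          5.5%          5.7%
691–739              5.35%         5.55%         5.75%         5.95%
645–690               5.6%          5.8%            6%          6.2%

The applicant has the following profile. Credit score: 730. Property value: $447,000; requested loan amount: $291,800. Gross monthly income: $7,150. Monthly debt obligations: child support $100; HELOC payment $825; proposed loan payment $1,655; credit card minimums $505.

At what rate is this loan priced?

5.35%

Credit score 730 ≥ 645; Total monthly debts = (100 + 825 + 1,655 + 505) = 3,085. Debt-to-income = 3,085/7,150 = 43.1% — meets 45% limit
LTV: 291,800 ÷ 447,000 = 65.3%, within 95% cap
Credit 730 → row 691–739; LTV 65.3% → column ≤67%. Grid cell → 5.35%.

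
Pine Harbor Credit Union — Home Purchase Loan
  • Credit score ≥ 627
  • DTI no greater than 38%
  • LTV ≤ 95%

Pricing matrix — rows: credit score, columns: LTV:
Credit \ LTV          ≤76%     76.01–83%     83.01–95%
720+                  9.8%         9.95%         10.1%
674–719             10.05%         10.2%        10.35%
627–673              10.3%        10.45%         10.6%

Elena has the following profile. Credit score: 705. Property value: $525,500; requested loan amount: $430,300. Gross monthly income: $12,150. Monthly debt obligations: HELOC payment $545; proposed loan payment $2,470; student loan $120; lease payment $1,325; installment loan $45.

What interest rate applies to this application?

10.2%

Credit score 705 ≥ 627; Total monthly debts = (545 + 2,470 + 120 + 1,325 + 45) = 4,505. DTI = 4,505/12,150 = 37.1% ≤ 38%
Loan-to-value = 430,300/525,500 = 81.9% — pass (95% max)
Row: 705 falls in 674–719. Column: 81.9% falls in 76.01–83%. Rate = 10.2%.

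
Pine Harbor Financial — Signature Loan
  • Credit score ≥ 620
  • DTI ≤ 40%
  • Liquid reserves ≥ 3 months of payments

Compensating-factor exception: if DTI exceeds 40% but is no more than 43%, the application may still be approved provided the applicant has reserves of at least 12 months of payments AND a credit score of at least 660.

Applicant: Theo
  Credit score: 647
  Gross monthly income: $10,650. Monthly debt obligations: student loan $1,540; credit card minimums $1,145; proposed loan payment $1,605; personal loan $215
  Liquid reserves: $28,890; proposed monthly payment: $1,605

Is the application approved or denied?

Denied

Credit score 647 ≥ 620 (meets base)
Total debts = (1,540 + 1,145 + 1,605 + 215) = 4,505. DTI: 4,505 ÷ 10,650 = 42.3%, over the 40% base limit.
Reserves: 28,890 ÷ 1,605 = 18.0 months (meets 3-month minimum)
DTI 42.3% is within the 40%–43% exception band; checking compensating factors.
Reserves 18.0 ≥ 12 months; credit score 647 < 660.
Override conditions not both satisfied; exception does not apply.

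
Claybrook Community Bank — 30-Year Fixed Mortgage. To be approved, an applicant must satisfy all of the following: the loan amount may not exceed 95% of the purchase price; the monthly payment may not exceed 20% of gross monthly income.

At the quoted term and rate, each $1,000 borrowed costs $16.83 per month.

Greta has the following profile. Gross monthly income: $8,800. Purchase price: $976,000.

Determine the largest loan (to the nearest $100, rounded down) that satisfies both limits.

Payment cap: 20% × $8,800 = $1,760/month.
At $16.83 per $1,000, that supports 1,760/16.83 × 1,000 ≈ $104,575 → $104,500.
LTV cap: 95% × $976,000 = $927,200 → $927,200.
Binding constraint: payment-to-income.

$104,500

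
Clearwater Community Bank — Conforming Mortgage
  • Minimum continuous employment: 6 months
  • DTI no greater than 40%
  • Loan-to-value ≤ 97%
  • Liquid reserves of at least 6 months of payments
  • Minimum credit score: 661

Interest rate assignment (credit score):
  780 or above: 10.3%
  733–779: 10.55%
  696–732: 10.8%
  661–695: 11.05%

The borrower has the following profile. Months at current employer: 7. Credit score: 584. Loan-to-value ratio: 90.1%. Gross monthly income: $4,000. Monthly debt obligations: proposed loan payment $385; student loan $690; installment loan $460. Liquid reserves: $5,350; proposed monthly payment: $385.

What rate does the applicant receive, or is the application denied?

Credit score 584 < 661 (below minimum)
LTV 90.1% — within 97%
Total monthly debts = (385 + 690 + 460) = 1,535. Debt-to-income = 1,535/4,000 = 38.4% — meets 40% limit
Reserves = 5,350/385 = 13.9 months ≥ 6
Employment 7 ≥ 6 months
Not all requirements met → denied.

Denied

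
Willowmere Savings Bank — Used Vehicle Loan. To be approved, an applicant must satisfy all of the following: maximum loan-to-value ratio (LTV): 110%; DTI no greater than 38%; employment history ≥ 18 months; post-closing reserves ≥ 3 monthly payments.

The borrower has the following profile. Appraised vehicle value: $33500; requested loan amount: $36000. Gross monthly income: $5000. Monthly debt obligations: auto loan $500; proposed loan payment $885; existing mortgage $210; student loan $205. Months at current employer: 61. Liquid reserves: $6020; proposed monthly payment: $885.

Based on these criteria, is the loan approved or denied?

Loan-to-value = 36,000/33,500 = 107.5% — pass (110% max)
Total monthly debts = (500 + 885 + 210 + 205) = 1,800. DTI: 1,800 ÷ 5,000 = 36%, within the 38% cap
Employment 61 ≥ 18 months
Liquid reserves cover 6,020/885 = 6.8 months — ≥ 3 required
All criteria satisfied.

Approved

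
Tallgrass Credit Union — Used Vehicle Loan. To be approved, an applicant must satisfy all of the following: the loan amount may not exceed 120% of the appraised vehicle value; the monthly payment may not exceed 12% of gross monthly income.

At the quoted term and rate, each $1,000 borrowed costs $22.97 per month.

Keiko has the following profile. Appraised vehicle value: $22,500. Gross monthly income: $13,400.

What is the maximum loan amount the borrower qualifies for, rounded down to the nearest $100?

Payment cap: 12% × $13,400 = $1,608/month.
At $22.97 per $1,000, that supports 1,608/22.97 × 1,000 ≈ $70,004 → $70,000.
LTV cap: 120% × $22,500 = $27,000 → $27,000.
Binding constraint: loan-to-value.

$27,000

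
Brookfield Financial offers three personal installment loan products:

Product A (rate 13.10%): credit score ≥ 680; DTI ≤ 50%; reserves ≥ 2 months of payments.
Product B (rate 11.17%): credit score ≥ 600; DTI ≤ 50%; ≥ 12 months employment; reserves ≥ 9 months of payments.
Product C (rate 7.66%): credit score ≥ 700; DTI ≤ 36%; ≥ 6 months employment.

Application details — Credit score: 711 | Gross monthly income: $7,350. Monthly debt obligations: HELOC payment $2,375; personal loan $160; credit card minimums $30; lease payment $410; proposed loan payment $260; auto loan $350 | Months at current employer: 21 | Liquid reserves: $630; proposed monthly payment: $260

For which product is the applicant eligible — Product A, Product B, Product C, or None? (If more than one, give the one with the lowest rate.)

Total debts = (2,375 + 160 + 30 + 410 + 260 + 350) = 3,585; DTI = 3,585/7,350 = 48.8%.
Reserves = 630/260 = 2.4 months.
Product A: score 711 ≥ 680; DTI 48.8% ≤ 50%; reserves 2.4 ≥ 2 mo → qualifies.
Product B: score 711 ≥ 600; DTI 48.8% ≤ 50%; employment 21 ≥ 12 mo; reserves 2.4 < 9 mo → does not qualify.
Product C: score 711 ≥ 700; DTI 48.8% > 36%; employment 21 ≥ 6 mo → does not qualify.

Product A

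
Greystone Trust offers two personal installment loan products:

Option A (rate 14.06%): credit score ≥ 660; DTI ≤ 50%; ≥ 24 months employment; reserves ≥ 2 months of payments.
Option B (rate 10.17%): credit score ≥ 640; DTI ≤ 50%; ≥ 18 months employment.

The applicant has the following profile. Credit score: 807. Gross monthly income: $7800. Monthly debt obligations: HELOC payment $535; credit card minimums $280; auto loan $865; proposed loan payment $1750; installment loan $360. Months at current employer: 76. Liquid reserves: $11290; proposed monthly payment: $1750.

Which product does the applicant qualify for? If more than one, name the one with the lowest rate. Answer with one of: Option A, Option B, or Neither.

Option B

Total debts = (535 + 280 + 865 + 1,750 + 360) = 3,790; DTI = 3,790/7,800 = 48.6%.
Reserves = 11,290/1,750 = 6.5 months.
Option A: score 807 ≥ 660; DTI 48.6% ≤ 50%; employment 76 ≥ 24 mo; reserves 6.5 ≥ 2 mo → qualifies.
Option B: score 807 ≥ 640; DTI 48.6% ≤ 50%; employment 76 ≥ 18 mo → qualifies.
Qualifying: Option A, Option B. Lowest rate is 10.17% → Option B.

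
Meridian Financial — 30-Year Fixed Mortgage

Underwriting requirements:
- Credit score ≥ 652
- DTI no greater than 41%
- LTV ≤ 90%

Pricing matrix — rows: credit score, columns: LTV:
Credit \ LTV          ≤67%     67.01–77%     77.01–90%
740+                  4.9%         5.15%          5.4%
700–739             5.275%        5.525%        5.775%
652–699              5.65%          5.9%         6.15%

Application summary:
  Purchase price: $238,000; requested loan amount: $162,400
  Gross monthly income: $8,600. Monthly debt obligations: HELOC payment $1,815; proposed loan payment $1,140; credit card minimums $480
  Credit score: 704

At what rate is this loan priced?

5.525%

Credit score 704 ≥ 652; Total monthly debts = (1,815 + 1,140 + 480) = 3,435. DTI: 3,435 ÷ 8,600 = 39.9%, within the 41% cap
LTV = 162,400/238,000 = 68.2% ≤ 90%
Score 704 is in the 700–739 band; LTV 68.2% is in the 67.01–77% band → 5.525%.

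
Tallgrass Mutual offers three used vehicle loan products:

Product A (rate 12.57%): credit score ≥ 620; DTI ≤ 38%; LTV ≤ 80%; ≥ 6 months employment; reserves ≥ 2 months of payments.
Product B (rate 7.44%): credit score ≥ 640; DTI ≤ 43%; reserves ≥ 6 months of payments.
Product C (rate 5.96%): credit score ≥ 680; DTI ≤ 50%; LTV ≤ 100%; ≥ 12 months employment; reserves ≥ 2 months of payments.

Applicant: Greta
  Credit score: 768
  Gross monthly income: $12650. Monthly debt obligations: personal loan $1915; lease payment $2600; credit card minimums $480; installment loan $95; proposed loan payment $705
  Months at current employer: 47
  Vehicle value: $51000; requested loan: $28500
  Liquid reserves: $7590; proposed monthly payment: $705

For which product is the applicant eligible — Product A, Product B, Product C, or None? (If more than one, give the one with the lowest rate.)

Product C

Total debts = (1,915 + 2,600 + 480 + 95 + 705) = 5,795; DTI = 5,795/12,650 = 45.8%.
LTV = 28,500/51,000 = 55.9%.
Reserves = 7,590/705 = 10.8 months.
Product A: score 768 ≥ 620; DTI 45.8% > 38%; LTV 55.9% ≤ 80%; employment 47 ≥ 6 mo; reserves 10.8 ≥ 2 mo → does not qualify.
Product B: score 768 ≥ 640; DTI 45.8% > 43%; reserves 10.8 ≥ 6 mo → does not qualify.
Product C: score 768 ≥ 680; DTI 45.8% ≤ 50%; LTV 55.9% ≤ 100%; employment 47 ≥ 12 mo; reserves 10.8 ≥ 2 mo → qualifies.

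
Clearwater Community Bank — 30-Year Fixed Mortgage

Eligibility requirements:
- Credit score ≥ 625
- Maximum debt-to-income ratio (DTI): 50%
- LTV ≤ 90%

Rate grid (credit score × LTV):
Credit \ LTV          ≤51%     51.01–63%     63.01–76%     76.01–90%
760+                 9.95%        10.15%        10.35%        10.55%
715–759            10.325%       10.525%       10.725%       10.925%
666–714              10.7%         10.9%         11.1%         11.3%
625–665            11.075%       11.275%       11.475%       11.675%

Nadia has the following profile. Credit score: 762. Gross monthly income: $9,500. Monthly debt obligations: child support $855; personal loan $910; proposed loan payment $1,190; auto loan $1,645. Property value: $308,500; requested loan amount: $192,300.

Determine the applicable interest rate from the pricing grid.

Credit score 762 ≥ 625; Total monthly debts = (855 + 910 + 1,190 + 1,645) = 4,600. DTI: 4,600 ÷ 9,500 = 48.4%, within the 50% cap
LTV: 192,300 ÷ 308,500 = 62.3%, within 90% cap
Score 762 is in the 760+ band; LTV 62.3% is in the 51.01–63% band → 10.15%.

10.15%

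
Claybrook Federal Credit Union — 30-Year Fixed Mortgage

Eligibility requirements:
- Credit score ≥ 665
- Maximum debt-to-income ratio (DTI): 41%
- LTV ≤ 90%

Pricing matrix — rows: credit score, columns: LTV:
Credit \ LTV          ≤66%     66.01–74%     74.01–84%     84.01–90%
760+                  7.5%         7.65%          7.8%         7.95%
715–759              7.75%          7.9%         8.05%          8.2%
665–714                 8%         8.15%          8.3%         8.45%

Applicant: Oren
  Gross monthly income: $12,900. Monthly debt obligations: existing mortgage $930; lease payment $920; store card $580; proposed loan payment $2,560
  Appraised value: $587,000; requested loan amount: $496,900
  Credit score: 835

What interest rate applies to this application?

Credit score 835 ≥ 665; Total monthly debts = (930 + 920 + 580 + 2,560) = 4,990. Debt-to-income = 4,990/12,900 = 38.7% — meets 41% limit
LTV: 496,900 ÷ 587,000 = 84.7%, within 90% cap
Row: 835 falls in 760+. Column: 84.7% falls in 84.01–90%. Rate = 7.95%.

7.95%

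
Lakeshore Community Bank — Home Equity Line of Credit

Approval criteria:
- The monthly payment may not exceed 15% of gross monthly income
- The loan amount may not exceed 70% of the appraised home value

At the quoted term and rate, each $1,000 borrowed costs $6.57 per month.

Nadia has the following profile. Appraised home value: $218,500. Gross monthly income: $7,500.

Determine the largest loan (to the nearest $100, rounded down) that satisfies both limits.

Payment cap: 15% × $7,500 = $1,125/month.
At $6.57 per $1,000, that supports 1,125/6.57 × 1,000 ≈ $171,232 → $171,200.
LTV cap: 70% × $218,500 = $152,950 → $152,900.
Binding constraint: loan-to-value.

$152,900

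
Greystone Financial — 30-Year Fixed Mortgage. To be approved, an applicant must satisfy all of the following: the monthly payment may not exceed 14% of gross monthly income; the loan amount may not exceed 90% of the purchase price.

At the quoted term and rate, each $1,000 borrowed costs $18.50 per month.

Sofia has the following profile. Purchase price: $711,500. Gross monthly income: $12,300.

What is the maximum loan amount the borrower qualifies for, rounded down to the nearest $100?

Payment cap: 14% × $12,300 = $1,722/month.
At $18.50 per $1,000, that supports 1,722/18.50 × 1,000 ≈ $93,081 → $93,000.
LTV cap: 90% × $711,500 = $640,350 → $640,300.
Binding constraint: payment-to-income.

$93,000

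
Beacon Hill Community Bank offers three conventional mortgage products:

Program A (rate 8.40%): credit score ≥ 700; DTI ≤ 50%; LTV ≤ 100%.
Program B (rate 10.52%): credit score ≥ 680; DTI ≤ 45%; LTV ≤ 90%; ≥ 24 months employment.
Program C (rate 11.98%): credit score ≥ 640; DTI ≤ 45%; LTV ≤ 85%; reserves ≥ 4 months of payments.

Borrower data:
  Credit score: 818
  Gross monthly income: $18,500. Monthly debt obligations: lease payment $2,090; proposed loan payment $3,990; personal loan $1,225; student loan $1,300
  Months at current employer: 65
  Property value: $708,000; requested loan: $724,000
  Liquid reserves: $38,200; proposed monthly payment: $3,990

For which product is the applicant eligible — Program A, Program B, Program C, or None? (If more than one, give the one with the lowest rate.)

None

Total debts = (2,090 + 3,990 + 1,225 + 1,300) = 8,605; DTI = 8,605/18,500 = 46.5%.
LTV = 724,000/708,000 = 102.3%.
Reserves = 38,200/3,990 = 9.6 months.
Program A: score 818 ≥ 700; DTI 46.5% ≤ 50%; LTV 102.3% > 100% → does not qualify.
Program B: score 818 ≥ 680; DTI 46.5% > 45%; LTV 102.3% > 90%; employment 65 ≥ 24 mo → does not qualify.
Program C: score 818 ≥ 640; DTI 46.5% > 45%; LTV 102.3% > 85%; reserves 9.6 ≥ 4 mo → does not qualify.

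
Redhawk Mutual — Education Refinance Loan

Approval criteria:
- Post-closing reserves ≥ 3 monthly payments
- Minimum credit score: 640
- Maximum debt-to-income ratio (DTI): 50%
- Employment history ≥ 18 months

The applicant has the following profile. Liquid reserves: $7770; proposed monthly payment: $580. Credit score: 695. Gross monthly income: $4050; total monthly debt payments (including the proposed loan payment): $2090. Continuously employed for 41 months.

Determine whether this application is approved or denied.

Reserves = 7,770/580 = 13.4 months ≥ 3
Credit score 695 ≥ 640 (meets)
Debt-to-income = 2,090/4,050 = 51.6% — over 50% limit
Employment 41 ≥ 18 months
Fails on DTI.

Denied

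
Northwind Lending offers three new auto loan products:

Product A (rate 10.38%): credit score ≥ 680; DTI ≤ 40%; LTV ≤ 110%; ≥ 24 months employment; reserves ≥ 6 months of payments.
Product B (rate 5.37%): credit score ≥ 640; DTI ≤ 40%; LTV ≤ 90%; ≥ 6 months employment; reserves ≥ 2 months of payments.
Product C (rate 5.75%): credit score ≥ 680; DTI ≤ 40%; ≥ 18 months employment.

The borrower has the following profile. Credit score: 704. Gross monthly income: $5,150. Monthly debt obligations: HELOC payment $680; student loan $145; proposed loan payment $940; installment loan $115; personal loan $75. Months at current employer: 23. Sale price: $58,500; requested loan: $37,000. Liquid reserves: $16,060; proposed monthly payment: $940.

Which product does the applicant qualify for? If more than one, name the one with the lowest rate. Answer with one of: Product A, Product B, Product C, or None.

Total debts = (680 + 145 + 940 + 115 + 75) = 1,955; DTI = 1,955/5,150 = 38%.
LTV = 37,000/58,500 = 63.2%.
Reserves = 16,060/940 = 17.1 months.
Product A: score 704 ≥ 680; DTI 38% ≤ 40%; LTV 63.2% ≤ 110%; employment 23 < 24 mo; reserves 17.1 ≥ 6 mo → does not qualify.
Product B: score 704 ≥ 640; DTI 38% ≤ 40%; LTV 63.2% ≤ 90%; employment 23 ≥ 6 mo; reserves 17.1 ≥ 2 mo → qualifies.
Product C: score 704 ≥ 680; DTI 38% ≤ 40%; employment 23 ≥ 18 mo → qualifies.
Qualifying: Product B, Product C. Lowest rate is 5.37% → Product B.

Product B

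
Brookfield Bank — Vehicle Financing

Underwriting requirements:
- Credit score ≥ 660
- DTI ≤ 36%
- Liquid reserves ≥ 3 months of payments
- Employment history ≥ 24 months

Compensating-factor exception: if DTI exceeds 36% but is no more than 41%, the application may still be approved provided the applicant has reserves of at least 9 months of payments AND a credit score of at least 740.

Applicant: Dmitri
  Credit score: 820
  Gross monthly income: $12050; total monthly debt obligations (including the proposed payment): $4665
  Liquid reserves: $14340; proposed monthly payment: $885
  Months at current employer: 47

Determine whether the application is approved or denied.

Credit score 820 ≥ 660 (meets base)
DTI: 4,665 ÷ 12,050 = 38.7%, over the 36% base limit.
Reserves = 14,340/885 = 16.2 months ≥ 3
Employment 47 ≥ 24 months
38.7% falls in the override range (36%–41%), so the compensating-factor test applies.
Override check — reserves: 16.2 mo (ok); score: 820 (ok).
Both compensating conditions met → exception applies.

Approved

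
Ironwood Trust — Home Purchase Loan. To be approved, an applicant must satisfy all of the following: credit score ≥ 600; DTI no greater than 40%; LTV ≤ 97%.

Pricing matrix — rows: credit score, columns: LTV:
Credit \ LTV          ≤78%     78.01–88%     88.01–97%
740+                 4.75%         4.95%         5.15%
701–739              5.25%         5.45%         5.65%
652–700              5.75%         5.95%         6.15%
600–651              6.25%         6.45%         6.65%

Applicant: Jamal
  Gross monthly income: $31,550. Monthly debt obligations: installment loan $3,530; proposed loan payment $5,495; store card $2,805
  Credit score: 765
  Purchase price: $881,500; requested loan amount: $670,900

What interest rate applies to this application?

Credit score 765 ≥ 600; Total monthly debts = (3,530 + 5,495 + 2,805) = 11,830. Debt-to-income = 11,830/31,550 = 37.5% — meets 40% limit
Loan-to-value = 670,900/881,500 = 76.1% — pass (97% max)
Credit 765 → row 740+; LTV 76.1% → column ≤78%. Grid cell → 4.75%.

4.75%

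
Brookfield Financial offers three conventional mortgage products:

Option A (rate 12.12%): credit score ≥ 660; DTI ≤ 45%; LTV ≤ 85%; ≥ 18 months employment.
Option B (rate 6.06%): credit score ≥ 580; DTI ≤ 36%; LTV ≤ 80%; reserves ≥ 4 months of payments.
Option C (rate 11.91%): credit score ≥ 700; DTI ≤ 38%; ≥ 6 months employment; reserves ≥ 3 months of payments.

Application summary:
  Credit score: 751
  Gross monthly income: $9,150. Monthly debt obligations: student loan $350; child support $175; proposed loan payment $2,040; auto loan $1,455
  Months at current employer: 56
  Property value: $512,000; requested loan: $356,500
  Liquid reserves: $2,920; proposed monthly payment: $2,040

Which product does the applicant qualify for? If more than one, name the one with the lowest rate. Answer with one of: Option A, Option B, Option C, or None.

Option A

Total debts = (350 + 175 + 2,040 + 1,455) = 4,020; DTI = 4,020/9,150 = 43.9%.
LTV = 356,500/512,000 = 69.6%.
Reserves = 2,920/2,040 = 1.4 months.
Option A: score 751 ≥ 660; DTI 43.9% ≤ 45%; LTV 69.6% ≤ 85%; employment 56 ≥ 18 mo → qualifies.
Option B: score 751 ≥ 580; DTI 43.9% > 36%; LTV 69.6% ≤ 80%; reserves 1.4 < 4 mo → does not qualify.
Option C: score 751 ≥ 700; DTI 43.9% > 38%; employment 56 ≥ 6 mo; reserves 1.4 < 3 mo → does not qualify.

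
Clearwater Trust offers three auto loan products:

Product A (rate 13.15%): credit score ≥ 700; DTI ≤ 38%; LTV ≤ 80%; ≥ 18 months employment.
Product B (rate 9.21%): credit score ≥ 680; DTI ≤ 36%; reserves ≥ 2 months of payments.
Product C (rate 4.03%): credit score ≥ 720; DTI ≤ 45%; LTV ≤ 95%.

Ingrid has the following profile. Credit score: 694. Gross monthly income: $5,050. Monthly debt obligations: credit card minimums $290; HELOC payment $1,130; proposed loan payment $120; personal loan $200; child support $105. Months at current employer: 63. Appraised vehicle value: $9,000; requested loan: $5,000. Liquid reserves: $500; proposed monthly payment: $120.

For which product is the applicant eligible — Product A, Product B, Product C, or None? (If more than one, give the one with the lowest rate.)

Total debts = (290 + 1,130 + 120 + 200 + 105) = 1,845; DTI = 1,845/5,050 = 36.5%.
LTV = 5,000/9,000 = 55.6%.
Reserves = 500/120 = 4.2 months.
Product A: score 694 < 700; DTI 36.5% ≤ 38%; LTV 55.6% ≤ 80%; employment 63 ≥ 18 mo → does not qualify.
Product B: score 694 ≥ 680; DTI 36.5% > 36%; reserves 4.2 ≥ 2 mo → does not qualify.
Product C: score 694 < 720; DTI 36.5% ≤ 45%; LTV 55.6% ≤ 95% → does not qualify.

None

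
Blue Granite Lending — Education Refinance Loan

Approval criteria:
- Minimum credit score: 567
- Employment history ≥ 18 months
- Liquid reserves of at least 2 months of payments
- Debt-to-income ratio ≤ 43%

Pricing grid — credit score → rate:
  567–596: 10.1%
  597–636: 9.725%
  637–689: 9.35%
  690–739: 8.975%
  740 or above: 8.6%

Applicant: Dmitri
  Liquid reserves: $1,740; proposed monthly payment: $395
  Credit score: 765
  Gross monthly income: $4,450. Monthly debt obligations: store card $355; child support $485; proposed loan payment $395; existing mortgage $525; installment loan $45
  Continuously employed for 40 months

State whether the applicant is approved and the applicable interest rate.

Approved at 8.6%

Credit score 765 ≥ 567 (meets minimum)
Reserves: 1,740 ÷ 395 = 4.4 months (meets 2-month minimum)
Total monthly debts = (355 + 485 + 395 + 525 + 45) = 1,805. DTI = 1,805/4,450 = 40.6% ≤ 43%
Employment 40 ≥ 18 months
All requirements met. Score 765 falls in the 740 or above tier → 8.6%.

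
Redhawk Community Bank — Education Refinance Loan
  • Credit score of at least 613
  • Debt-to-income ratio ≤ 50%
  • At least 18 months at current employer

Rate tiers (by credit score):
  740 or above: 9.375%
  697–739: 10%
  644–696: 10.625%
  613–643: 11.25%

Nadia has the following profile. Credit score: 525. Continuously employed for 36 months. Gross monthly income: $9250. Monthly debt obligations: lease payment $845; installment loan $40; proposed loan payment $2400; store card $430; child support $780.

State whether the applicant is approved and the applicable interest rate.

Denied

Credit score 525 < 613 (below minimum)
Total monthly debts = (845 + 40 + 2,400 + 430 + 780) = 4,495. Debt-to-income = 4,495/9,250 = 48.6% — meets 50% limit
Employment 36 ≥ 18 months
Not all requirements met → denied.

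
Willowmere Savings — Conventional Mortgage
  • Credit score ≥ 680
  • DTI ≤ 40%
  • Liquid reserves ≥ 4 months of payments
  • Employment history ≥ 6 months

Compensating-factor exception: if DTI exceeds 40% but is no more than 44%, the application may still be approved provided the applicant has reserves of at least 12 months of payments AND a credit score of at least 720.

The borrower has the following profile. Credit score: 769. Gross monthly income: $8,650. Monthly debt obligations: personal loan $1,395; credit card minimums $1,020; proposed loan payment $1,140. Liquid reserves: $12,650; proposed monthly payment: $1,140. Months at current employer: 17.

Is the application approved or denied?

Credit score 769 ≥ 680 (meets base)
Total debts = (1,395 + 1,020 + 1,140) = 3,555. DTI: 3,555 ÷ 8,650 = 41.1%, over the 40% base limit.
Liquid reserves cover 12,650/1,140 = 11.1 months — ≥ 4 required
Employment 17 ≥ 6 months
DTI 41.1% is within the 40%–44% exception band; checking compensating factors.
Override check — reserves: 11.1 mo (short of 12); score: 769 (ok).
Compensating-factor requirement not fully met.

Denied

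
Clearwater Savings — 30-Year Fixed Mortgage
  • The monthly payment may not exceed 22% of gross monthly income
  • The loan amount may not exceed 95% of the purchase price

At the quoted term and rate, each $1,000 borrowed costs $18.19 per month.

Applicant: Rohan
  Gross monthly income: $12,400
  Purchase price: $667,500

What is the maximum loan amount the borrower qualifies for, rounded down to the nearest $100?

$149,900

Payment cap: 22% × $12,400 = $2,728/month.
At $18.19 per $1,000, that supports 2,728/18.19 × 1,000 ≈ $149,972 → $149,900.
LTV cap: 95% × $667,500 = $634,125 → $634,100.
Binding constraint: payment-to-income.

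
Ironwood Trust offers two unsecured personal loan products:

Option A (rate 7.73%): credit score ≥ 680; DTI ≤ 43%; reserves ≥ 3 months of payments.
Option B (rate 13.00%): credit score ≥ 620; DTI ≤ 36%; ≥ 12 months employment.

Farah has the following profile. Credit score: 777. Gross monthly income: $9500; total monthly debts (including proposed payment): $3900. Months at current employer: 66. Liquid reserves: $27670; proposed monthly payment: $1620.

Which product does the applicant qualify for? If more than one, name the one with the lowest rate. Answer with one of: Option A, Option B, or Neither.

DTI = 3,900/9,500 = 41.1%.
Reserves = 27,670/1,620 = 17.1 months.
Option A: score 777 ≥ 680; DTI 41.1% ≤ 43%; reserves 17.1 ≥ 3 mo → qualifies.
Option B: score 777 ≥ 620; DTI 41.1% > 36%; employment 66 ≥ 12 mo → does not qualify.

Option A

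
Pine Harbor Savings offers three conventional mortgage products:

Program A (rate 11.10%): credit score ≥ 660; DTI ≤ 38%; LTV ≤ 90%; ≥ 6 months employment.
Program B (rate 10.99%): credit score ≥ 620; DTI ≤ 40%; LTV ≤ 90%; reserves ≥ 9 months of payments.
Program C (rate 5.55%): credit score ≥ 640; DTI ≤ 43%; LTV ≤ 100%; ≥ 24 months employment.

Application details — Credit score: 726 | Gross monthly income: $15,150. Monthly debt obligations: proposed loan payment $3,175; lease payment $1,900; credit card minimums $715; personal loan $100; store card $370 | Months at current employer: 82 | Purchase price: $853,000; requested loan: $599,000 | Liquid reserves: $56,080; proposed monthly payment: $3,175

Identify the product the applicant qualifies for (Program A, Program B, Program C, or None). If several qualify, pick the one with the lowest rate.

Total debts = (3,175 + 1,900 + 715 + 100 + 370) = 6,260; DTI = 6,260/15,150 = 41.3%.
LTV = 599,000/853,000 = 70.2%.
Reserves = 56,080/3,175 = 17.7 months.
Program A: score 726 ≥ 660; DTI 41.3% > 38%; LTV 70.2% ≤ 90%; employment 82 ≥ 6 mo → does not qualify.
Program B: score 726 ≥ 620; DTI 41.3% > 40%; LTV 70.2% ≤ 90%; reserves 17.7 ≥ 9 mo → does not qualify.
Program C: score 726 ≥ 640; DTI 41.3% ≤ 43%; LTV 70.2% ≤ 100%; employment 82 ≥ 24 mo → qualifies.

Program C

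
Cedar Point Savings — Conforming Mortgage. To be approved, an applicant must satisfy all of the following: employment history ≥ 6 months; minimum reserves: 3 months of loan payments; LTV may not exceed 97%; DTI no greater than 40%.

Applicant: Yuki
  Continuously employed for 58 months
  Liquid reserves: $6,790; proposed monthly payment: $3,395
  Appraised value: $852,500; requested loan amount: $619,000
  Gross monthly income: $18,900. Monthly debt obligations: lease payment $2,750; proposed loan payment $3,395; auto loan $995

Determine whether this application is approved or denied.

Employment 58 ≥ 6 months
Liquid reserves cover 6,790/3,395 = 2.0 months — < 3 required
LTV: 619,000 ÷ 852,500 = 72.6%, within 97% cap
Total monthly debts = (2,750 + 3,395 + 995) = 7,140. DTI: 7,140 ÷ 18,900 = 37.8%, within the 40% cap
Fails on reserves.

Denied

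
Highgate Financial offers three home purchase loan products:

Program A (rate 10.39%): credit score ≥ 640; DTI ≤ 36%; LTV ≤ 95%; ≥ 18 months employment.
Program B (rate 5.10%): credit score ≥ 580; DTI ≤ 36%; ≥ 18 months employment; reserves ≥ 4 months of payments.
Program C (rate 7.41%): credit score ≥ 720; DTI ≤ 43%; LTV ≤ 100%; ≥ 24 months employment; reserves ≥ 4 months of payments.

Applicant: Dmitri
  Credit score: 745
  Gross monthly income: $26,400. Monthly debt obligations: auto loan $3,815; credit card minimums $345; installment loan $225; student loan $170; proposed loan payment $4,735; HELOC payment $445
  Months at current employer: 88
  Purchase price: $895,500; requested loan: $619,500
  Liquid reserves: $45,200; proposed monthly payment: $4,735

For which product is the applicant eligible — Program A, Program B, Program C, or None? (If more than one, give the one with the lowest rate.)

Total debts = (3,815 + 345 + 225 + 170 + 4,735 + 445) = 9,735; DTI = 9,735/26,400 = 36.9%.
LTV = 619,500/895,500 = 69.2%.
Reserves = 45,200/4,735 = 9.5 months.
Program A: score 745 ≥ 640; DTI 36.9% > 36%; LTV 69.2% ≤ 95%; employment 88 ≥ 18 mo → does not qualify.
Program B: score 745 ≥ 580; DTI 36.9% > 36%; employment 88 ≥ 18 mo; reserves 9.5 ≥ 4 mo → does not qualify.
Program C: score 745 ≥ 720; DTI 36.9% ≤ 43%; LTV 69.2% ≤ 100%; employment 88 ≥ 24 mo; reserves 9.5 ≥ 4 mo → qualifies.

Program C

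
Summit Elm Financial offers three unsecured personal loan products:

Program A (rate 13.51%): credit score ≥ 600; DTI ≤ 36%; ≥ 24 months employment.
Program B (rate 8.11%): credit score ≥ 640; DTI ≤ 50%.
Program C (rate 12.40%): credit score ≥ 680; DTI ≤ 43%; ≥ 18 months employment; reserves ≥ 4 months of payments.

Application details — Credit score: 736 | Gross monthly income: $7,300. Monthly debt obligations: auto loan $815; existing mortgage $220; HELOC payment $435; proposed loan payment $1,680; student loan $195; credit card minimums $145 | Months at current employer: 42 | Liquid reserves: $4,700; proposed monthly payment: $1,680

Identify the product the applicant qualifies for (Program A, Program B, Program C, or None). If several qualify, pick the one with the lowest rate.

Program B

Total debts = (815 + 220 + 435 + 1,680 + 195 + 145) = 3,490; DTI = 3,490/7,300 = 47.8%.
Reserves = 4,700/1,680 = 2.8 months.
Program A: score 736 ≥ 600; DTI 47.8% > 36%; employment 42 ≥ 24 mo → does not qualify.
Program B: score 736 ≥ 640; DTI 47.8% ≤ 50% → qualifies.
Program C: score 736 ≥ 680; DTI 47.8% > 43%; employment 42 ≥ 18 mo; reserves 2.8 < 4 mo → does not qualify.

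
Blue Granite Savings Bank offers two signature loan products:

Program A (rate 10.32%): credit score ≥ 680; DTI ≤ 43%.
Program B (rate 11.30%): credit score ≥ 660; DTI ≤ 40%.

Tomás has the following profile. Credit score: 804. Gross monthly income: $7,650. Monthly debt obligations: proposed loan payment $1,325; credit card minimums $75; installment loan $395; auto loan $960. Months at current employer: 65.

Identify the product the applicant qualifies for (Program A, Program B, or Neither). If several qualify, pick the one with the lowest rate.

Total debts = (1,325 + 75 + 395 + 960) = 2,755; DTI = 2,755/7,650 = 36%.
Program A: score 804 ≥ 680; DTI 36% ≤ 43% → qualifies.
Program B: score 804 ≥ 660; DTI 36% ≤ 40% → qualifies.
Qualifying: Program A, Program B. Lowest rate is 10.32% → Program A.

Program A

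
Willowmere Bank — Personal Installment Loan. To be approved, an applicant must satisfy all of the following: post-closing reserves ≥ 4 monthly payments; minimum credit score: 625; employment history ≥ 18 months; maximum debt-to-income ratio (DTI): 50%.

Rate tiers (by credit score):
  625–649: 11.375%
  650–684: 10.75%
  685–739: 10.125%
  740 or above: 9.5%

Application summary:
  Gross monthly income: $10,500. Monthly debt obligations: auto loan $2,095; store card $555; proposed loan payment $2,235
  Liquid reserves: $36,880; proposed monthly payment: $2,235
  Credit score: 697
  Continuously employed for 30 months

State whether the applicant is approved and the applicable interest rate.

Credit score 697 ≥ 625 (meets minimum)
Total monthly debts = (2,095 + 555 + 2,235) = 4,885. DTI = 4,885/10,500 = 46.5% ≤ 50%
Reserves: 36,880 ÷ 2,235 = 16.5 months (meets 4-month minimum)
Employment 30 ≥ 18 months
All requirements met. Score 697 falls in the 685–739 tier → 10.125%.

Approved at 10.125%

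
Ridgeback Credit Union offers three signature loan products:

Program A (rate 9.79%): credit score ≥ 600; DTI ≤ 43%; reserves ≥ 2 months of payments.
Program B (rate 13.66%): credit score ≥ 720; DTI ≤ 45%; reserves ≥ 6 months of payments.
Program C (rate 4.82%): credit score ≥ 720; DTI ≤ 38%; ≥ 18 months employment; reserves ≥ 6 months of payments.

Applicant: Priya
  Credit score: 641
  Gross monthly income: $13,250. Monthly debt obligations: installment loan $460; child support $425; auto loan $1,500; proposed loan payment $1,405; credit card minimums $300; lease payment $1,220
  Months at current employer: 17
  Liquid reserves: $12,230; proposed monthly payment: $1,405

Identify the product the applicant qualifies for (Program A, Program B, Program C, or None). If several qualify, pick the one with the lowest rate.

Total debts = (460 + 425 + 1,500 + 1,405 + 300 + 1,220) = 5,310; DTI = 5,310/13,250 = 40.1%.
Reserves = 12,230/1,405 = 8.7 months.
Program A: score 641 ≥ 600; DTI 40.1% ≤ 43%; reserves 8.7 ≥ 2 mo → qualifies.
Program B: score 641 < 720; DTI 40.1% ≤ 45%; reserves 8.7 ≥ 6 mo → does not qualify.
Program C: score 641 < 720; DTI 40.1% > 38%; employment 17 < 18 mo; reserves 8.7 ≥ 6 mo → does not qualify.

Program A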